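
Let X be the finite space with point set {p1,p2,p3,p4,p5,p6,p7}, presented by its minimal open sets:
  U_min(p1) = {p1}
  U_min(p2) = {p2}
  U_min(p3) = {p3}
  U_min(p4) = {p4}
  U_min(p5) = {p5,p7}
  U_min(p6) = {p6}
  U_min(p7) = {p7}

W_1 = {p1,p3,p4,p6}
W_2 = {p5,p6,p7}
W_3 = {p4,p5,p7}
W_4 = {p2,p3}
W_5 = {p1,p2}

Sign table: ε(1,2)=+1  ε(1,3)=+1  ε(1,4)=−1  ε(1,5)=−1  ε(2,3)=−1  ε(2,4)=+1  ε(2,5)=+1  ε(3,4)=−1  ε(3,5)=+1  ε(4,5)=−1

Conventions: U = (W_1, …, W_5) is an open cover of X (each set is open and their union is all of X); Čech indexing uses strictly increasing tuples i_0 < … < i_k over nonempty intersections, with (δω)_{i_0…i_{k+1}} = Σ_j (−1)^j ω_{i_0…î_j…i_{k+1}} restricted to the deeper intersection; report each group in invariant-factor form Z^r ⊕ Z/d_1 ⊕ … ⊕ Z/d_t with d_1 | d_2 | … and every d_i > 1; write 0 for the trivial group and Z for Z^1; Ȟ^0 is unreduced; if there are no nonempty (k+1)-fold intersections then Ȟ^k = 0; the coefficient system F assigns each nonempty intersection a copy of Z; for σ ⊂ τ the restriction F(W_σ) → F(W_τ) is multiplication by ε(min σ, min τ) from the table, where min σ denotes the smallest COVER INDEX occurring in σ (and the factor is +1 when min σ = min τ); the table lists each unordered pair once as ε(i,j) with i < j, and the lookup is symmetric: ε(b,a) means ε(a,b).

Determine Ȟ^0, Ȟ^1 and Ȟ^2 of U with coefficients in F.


nerve of the cover:
  W12={p6} W13={p4} W14={p3} W15={p1} W23={p5,p7} W45={p2}
C dims 5,6; δ0: rk 5, SNF 1^4·2
Ȟ^0 = (5 − 5) − 0 = 0, so Ȟ^0 ≅ 0
Ȟ^1 = (6 − 0) − 5 = 1 plus torsion [2], so Ȟ^1 ≅ Z ⊕ Z/2
Ȟ^2 = (0 − 0) − 0 = 0, so Ȟ^2 ≅ 0

Ȟ^0(U;F) ≅ 0,  Ȟ^1(U;F) ≅ Z ⊕ Z/2,  Ȟ^2(U;F) ≅ 0


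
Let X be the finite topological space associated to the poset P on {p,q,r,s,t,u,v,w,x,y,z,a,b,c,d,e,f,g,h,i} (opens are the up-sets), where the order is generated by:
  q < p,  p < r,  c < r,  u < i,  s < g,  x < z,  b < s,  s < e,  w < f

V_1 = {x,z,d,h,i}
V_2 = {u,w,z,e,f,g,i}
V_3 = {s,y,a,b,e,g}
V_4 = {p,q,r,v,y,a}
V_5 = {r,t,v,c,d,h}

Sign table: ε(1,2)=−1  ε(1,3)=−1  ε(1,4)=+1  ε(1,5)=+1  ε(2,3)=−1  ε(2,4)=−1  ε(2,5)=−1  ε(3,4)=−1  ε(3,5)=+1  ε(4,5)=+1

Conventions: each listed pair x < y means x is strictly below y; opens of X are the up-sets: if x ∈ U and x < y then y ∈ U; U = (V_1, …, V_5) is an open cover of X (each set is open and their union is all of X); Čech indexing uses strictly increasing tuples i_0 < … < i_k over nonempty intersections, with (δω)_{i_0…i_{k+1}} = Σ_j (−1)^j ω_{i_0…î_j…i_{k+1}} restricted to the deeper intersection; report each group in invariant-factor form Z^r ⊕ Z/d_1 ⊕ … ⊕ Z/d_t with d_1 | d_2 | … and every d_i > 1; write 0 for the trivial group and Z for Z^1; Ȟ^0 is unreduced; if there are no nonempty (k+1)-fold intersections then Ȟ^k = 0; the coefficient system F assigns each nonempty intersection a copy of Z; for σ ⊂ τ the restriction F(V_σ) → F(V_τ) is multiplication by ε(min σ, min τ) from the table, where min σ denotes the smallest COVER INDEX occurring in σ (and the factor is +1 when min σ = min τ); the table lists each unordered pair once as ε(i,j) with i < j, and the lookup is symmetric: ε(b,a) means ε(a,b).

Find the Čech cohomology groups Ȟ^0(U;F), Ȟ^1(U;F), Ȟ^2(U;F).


cover nerve:
  V12={z,i} V15={d,h} V23={e,g} V34={y,a} V45={r,v}
C dims 5,5; δ0: rk 5, SNF 1^4·2
Ȟ^0: (5−5)−0=0 ⇒ 0
Ȟ^1: (5−0)−5=0 plus torsion [2] ⇒ Z/2
Ȟ^2: (0−0)−0=0 ⇒ 0

Ȟ^0 ≅ 0,  Ȟ^1 ≅ Z/2,  Ȟ^2 ≅ 0


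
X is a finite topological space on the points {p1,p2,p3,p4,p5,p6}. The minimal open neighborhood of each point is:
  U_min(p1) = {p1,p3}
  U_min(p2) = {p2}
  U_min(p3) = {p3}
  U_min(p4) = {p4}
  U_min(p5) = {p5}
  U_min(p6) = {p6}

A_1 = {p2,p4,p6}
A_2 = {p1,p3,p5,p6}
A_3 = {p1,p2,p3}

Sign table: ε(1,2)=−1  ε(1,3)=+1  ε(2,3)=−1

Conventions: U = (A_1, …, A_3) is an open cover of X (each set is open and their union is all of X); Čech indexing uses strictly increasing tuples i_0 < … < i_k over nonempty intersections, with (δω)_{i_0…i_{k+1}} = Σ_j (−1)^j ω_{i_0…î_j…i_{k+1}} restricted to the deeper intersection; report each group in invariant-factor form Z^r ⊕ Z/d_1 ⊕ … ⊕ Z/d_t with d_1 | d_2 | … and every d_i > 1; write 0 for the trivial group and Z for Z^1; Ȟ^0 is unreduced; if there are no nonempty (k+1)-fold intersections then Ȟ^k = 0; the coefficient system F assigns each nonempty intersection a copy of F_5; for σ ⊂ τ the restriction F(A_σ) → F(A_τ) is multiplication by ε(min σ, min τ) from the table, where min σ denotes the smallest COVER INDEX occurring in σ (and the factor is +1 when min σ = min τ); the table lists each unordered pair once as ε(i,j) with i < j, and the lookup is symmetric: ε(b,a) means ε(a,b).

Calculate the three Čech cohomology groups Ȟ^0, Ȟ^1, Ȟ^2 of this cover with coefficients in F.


cover nerve:
  A12={p6} A13={p2} A23={p1,p3}
C dims 3,3; δ0: rk_F5 2
Ȟ^0: (3−2)−0=1 ⇒ Z/5
Ȟ^1: (3−0)−2=1 ⇒ Z/5
Ȟ^2: (0−0)−0=0 ⇒ 0

Ȟ^0 ≅ Z/5, Ȟ^1 ≅ Z/5, Ȟ^2 ≅ 0


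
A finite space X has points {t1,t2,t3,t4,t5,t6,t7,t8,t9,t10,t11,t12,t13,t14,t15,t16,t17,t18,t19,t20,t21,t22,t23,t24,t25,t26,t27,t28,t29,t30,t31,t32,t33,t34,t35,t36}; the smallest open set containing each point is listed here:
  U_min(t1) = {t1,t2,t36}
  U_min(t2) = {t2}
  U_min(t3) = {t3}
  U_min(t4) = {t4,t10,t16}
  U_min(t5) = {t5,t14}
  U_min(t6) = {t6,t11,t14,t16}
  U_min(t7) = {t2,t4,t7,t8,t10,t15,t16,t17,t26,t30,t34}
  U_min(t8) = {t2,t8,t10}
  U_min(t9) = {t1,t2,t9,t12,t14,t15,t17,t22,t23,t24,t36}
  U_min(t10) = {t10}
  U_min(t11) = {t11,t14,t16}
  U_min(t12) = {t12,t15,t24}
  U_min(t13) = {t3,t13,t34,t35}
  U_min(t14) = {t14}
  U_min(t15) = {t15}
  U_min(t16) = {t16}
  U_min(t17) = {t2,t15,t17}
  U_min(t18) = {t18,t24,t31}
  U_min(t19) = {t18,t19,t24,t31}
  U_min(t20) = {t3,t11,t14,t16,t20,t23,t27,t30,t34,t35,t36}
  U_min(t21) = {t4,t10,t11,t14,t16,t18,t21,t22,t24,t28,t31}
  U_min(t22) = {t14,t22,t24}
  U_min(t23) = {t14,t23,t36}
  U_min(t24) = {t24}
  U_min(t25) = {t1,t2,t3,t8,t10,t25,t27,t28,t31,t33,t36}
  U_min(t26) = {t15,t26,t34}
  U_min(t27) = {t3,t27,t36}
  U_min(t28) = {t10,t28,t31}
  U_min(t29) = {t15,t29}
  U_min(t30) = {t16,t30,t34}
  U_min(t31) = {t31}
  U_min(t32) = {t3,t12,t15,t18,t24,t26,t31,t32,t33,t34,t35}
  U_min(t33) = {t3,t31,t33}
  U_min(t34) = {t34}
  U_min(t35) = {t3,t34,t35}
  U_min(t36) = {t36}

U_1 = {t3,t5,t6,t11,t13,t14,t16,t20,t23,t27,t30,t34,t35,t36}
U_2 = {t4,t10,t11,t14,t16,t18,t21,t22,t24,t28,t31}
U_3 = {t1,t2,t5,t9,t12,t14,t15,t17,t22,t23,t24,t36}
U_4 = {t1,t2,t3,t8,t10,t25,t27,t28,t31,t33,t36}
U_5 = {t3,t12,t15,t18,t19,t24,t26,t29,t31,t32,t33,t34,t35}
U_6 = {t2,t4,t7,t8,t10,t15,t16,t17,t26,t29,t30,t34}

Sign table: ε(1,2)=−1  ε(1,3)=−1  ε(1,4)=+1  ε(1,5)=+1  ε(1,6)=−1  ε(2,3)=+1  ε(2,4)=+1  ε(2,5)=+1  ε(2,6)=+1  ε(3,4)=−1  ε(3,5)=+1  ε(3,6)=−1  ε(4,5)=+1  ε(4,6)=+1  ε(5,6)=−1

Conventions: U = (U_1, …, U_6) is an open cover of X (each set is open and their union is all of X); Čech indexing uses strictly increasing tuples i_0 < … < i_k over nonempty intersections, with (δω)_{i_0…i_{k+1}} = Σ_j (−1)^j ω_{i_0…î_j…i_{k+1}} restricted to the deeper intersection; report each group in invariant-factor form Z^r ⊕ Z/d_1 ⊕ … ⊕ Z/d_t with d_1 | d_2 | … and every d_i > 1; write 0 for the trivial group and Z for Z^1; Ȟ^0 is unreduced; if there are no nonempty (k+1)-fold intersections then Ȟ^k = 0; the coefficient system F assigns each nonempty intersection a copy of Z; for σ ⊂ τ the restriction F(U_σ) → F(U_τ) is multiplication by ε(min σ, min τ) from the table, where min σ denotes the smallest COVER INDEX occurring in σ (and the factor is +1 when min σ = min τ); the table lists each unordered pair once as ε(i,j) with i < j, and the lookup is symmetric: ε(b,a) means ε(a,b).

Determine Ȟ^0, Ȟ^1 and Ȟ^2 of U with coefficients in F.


Ȟ^0(U;F) ≅ 0, Ȟ^1(U;F) ≅ Z/2, Ȟ^2(U;F) ≅ Z

cover nerve:
  U12={t11,t14,t16} U13={t5,t14,t23,t36} U14={t3,t27,t36} U15={t3,t34,t35} U16={t16,t30,t34} U23={t14,t22,t24} U24={t10,t28,t31} U25={t18,t24,t31} U26={t4,t10,t16} U34={t1,t2,t36} U35={t12,t15,t24} U36={t2,t15,t17} U45={t3,t31,t33} U46={t2,t8,t10} U56={t15,t26,t29,t34}
  U123={t14} U126={t16} U134={t36} U145={t3} U156={t34} U235={t24} U245={t31} U246={t10} U346={t2} U356={t15}
C dims 6,15,10; δ0: rk 6, SNF 1^5·2; δ1: rk 9, SNF 1^9
Ȟ^0: (6−6)−0=0 ⇒ 0
Ȟ^1: (15−9)−6=0 plus torsion [2] ⇒ Z/2
Ȟ^2: (10−0)−9=1 ⇒ Z


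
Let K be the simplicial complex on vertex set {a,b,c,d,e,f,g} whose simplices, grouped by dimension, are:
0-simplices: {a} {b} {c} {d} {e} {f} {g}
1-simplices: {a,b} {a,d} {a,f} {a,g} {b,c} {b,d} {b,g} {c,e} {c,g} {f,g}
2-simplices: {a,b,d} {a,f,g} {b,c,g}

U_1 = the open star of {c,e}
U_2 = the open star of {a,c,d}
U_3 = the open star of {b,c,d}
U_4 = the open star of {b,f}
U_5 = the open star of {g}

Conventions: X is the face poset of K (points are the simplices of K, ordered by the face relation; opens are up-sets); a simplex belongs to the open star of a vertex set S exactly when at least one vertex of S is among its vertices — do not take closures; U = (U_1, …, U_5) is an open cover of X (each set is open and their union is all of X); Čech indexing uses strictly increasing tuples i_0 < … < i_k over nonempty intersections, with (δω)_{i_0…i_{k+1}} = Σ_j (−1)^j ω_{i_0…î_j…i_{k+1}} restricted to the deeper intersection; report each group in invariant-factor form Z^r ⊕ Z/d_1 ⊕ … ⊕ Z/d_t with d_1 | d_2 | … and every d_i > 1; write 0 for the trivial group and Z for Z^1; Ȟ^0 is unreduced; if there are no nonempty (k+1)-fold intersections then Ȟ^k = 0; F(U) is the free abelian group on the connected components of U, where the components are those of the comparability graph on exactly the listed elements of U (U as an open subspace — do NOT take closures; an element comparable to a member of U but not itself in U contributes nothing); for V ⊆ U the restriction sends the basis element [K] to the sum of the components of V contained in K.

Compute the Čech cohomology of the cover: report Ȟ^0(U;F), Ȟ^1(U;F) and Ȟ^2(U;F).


Ȟ^0 = Z,  Ȟ^1 = Z,  Ȟ^2 = 0

cover nerve:
  U1={{c},{e},{b,c},{c,e},{c,g},{b,c,g}} U2={{a},{c},{d},{a,b},{a,d},{a,f},{a,g},{b,c},{b,d},{c,e},{c,g},{a,b,d},{a,f,g},{b,c,g}} U3={{b},{c},{d},{a,b},{a,d},{b,c},{b,d},{b,g},{c,e},{c,g},{a,b,d},{b,c,g}} U4={{b},{f},{a,b},{a,f},{b,c},{b,d},{b,g},{f,g},{a,b,d},{a,f,g},{b,c,g}} U5={{g},{a,g},{b,g},{c,g},{f,g},{a,f,g},{b,c,g}}
  U12={{c},{b,c},{c,e},{c,g},{b,c,g}} U13={{c},{b,c},{c,e},{c,g},{b,c,g}} U14={{b,c},{b,c,g}} U15={{c,g},{b,c,g}} U23={{c},{d},{a,b},{a,d},{b,c},{b,d},{c,e},{c,g},{a,b,d},{b,c,g}} U24={{a,b},{a,f},{b,c},{b,d},{a,b,d},{a,f,g},{b,c,g}} U25={{a,g},{c,g},{a,f,g},{b,c,g}} U34={{b},{a,b},{b,c},{b,d},{b,g},{a,b,d},{b,c,g}} U35={{b,g},{c,g},{b,c,g}} U45={{b,g},{f,g},{a,f,g},{b,c,g}}
  U123={{c},{b,c},{c,e},{c,g},{b,c,g}} U124={{b,c},{b,c,g}} U125={{c,g},{b,c,g}} U134={{b,c},{b,c,g}} U135={{c,g},{b,c,g}} U145={{b,c,g}} U234={{a,b},{b,c},{b,d},{a,b,d},{b,c,g}} U235={{c,g},{b,c,g}} U245={{a,f,g},{b,c,g}} U345={{b,g},{b,c,g}}
  U1234={{b,c},{b,c,g}} U1235={{c,g},{b,c,g}} U1245={{b,c,g}} U1345={{b,c,g}} U2345={{b,c,g}}
  U12345={{b,c,g}}
components per intersection:
  U1: {{c},{e},{b,c},{c,e},{c,g},{b,c,g}}
  U2: {{a},{d},{a,b},{a,d},{a,f},{a,g},{b,d},{a,b,d},{a,f,g}} {{c},{b,c},{c,e},{c,g},{b,c,g}}
  U3: {{b},{c},{d},{a,b},{a,d},{b,c},{b,d},{b,g},{c,e},{c,g},{a,b,d},{b,c,g}}
  U4: {{b},{a,b},{b,c},{b,d},{b,g},{a,b,d},{b,c,g}} {{f},{a,f},{f,g},{a,f,g}}
  U5: {{g},{a,g},{b,g},{c,g},{f,g},{a,f,g},{b,c,g}}
  U12: {{c},{b,c},{c,e},{c,g},{b,c,g}}
  U13: {{c},{b,c},{c,e},{c,g},{b,c,g}}
  U14: {{b,c},{b,c,g}}
  U15: {{c,g},{b,c,g}}
  U23: {{c},{b,c},{c,e},{c,g},{b,c,g}} {{d},{a,b},{a,d},{b,d},{a,b,d}}
  U24: {{a,b},{b,d},{a,b,d}} {{a,f},{a,f,g}} {{b,c},{b,c,g}}
  U25: {{a,g},{a,f,g}} {{c,g},{b,c,g}}
  U34: {{b},{a,b},{b,c},{b,d},{b,g},{a,b,d},{b,c,g}}
  U35: {{b,g},{c,g},{b,c,g}}
  U45: {{b,g},{b,c,g}} {{f,g},{a,f,g}}
  U123: {{c},{b,c},{c,e},{c,g},{b,c,g}}
  U124: {{b,c},{b,c,g}}
  U125: {{c,g},{b,c,g}}
  U134: {{b,c},{b,c,g}}
  U135: {{c,g},{b,c,g}}
  U145: {{b,c,g}}
  U234: {{a,b},{b,d},{a,b,d}} {{b,c},{b,c,g}}
  U235: {{c,g},{b,c,g}}
  U245: {{a,f,g}} {{b,c,g}}
  U345: {{b,g},{b,c,g}}
  U1234: {{b,c},{b,c,g}}
  U1235: {{c,g},{b,c,g}}
  U1245: {{b,c,g}}
  U1345: {{b,c,g}}
  U2345: {{b,c,g}}
  U12345: {{b,c,g}}
C dims 7,15,12,5; δ0: rk 6, SNF 1^6; δ1: rk 8, SNF 1^8; δ2: rk 4, SNF 1^4
Ȟ^0: (7−6)−0=1 ⇒ Z
Ȟ^1: (15−8)−6=1 ⇒ Z
Ȟ^2: (12−4)−8=0 ⇒ 0


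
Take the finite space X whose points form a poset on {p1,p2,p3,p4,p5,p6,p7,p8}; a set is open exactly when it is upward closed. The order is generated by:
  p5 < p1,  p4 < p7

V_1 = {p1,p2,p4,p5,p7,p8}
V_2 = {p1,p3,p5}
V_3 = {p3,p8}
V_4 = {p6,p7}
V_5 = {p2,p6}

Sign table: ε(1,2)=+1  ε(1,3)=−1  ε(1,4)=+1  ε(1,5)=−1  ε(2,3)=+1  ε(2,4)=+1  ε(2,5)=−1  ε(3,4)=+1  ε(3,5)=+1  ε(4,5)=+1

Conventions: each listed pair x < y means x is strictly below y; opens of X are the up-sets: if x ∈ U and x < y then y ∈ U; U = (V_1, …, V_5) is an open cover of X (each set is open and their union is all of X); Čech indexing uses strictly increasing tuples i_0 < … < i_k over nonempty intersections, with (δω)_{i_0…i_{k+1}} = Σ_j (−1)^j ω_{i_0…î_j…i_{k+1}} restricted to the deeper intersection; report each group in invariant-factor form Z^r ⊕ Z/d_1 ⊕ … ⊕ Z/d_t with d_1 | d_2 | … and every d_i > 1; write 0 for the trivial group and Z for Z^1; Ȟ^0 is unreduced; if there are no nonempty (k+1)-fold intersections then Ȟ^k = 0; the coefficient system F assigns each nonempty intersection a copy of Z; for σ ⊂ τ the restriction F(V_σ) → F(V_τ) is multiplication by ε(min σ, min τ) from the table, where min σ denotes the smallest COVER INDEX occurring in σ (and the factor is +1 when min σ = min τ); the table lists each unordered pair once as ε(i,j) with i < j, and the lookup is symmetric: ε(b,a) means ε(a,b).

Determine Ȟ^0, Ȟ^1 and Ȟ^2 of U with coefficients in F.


Ȟ^0 = 0,  Ȟ^1 = Z ⊕ Z/2,  Ȟ^2 = 0

nonempty intersections:
  V12={p1,p5} V13={p8} V14={p7} V15={p2} V23={p3} V45={p6}
C dims 5,6; δ0: rk 5, SNF 1^4·2
Ȟ^0: (5−5)−0=0 ⇒ 0
Ȟ^1: (6−0)−5=1 plus torsion [2] ⇒ Z ⊕ Z/2
Ȟ^2: (0−0)−0=0 ⇒ 0


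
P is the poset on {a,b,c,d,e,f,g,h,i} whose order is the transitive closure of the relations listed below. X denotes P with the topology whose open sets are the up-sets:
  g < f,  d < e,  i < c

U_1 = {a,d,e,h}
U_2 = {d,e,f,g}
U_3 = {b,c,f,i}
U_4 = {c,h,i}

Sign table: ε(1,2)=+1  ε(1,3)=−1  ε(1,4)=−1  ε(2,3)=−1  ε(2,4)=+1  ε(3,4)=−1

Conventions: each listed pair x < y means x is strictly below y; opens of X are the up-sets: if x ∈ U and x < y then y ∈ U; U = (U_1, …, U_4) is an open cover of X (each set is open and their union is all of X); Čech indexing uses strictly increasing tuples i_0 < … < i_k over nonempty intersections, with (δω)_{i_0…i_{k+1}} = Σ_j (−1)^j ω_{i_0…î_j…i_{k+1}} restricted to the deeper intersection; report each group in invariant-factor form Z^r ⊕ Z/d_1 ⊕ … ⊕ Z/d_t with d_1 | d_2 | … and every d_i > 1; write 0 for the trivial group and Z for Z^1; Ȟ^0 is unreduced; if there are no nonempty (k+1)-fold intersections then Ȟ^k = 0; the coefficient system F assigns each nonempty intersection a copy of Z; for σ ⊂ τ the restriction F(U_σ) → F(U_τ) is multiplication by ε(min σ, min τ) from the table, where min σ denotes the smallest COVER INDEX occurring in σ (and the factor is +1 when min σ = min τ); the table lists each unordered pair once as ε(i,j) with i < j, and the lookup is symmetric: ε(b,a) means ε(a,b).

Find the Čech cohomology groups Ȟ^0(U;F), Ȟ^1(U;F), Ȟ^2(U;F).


nerve of the cover:
  U12={d,e} U14={h} U23={f} U34={c,i}
C dims 4,4; δ0: rk 4, SNF 1^3·2
Ȟ^0 = (4 − 4) − 0 = 0, so Ȟ^0 ≅ 0
Ȟ^1 = (4 − 0) − 4 = 0 plus torsion [2], so Ȟ^1 ≅ Z/2
Ȟ^2 = (0 − 0) − 0 = 0, so Ȟ^2 ≅ 0

Ȟ^0 = 0, Ȟ^1 = Z/2 and Ȟ^2 = 0


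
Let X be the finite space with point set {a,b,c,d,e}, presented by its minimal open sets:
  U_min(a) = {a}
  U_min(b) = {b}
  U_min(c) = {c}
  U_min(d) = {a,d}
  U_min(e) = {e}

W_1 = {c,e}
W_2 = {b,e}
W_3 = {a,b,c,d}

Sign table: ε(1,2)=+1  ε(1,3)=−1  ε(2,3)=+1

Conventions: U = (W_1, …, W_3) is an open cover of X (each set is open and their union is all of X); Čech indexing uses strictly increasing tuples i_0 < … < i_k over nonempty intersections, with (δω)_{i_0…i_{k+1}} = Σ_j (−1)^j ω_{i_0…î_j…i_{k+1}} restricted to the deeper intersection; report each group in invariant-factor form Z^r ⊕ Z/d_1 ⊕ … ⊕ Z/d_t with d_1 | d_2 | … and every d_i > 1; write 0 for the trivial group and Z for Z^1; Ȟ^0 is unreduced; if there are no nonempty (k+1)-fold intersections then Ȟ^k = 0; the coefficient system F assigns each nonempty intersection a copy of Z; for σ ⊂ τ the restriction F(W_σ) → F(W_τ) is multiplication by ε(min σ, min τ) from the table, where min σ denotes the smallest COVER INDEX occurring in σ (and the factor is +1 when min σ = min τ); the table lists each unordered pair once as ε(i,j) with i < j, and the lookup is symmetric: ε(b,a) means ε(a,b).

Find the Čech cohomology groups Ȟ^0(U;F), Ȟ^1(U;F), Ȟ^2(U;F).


cover nerve:
  W12={e} W13={c} W23={b}
C dims 3,3; δ0: rk 3, SNF 1^2·2
Ȟ^0: (3−3)−0=0 ⇒ 0
Ȟ^1: (3−0)−3=0 plus torsion [2] ⇒ Z/2
Ȟ^2: (0−0)−0=0 ⇒ 0

Ȟ^0(U;F) ≅ 0; Ȟ^1(U;F) ≅ Z/2; Ȟ^2(U;F) ≅ 0


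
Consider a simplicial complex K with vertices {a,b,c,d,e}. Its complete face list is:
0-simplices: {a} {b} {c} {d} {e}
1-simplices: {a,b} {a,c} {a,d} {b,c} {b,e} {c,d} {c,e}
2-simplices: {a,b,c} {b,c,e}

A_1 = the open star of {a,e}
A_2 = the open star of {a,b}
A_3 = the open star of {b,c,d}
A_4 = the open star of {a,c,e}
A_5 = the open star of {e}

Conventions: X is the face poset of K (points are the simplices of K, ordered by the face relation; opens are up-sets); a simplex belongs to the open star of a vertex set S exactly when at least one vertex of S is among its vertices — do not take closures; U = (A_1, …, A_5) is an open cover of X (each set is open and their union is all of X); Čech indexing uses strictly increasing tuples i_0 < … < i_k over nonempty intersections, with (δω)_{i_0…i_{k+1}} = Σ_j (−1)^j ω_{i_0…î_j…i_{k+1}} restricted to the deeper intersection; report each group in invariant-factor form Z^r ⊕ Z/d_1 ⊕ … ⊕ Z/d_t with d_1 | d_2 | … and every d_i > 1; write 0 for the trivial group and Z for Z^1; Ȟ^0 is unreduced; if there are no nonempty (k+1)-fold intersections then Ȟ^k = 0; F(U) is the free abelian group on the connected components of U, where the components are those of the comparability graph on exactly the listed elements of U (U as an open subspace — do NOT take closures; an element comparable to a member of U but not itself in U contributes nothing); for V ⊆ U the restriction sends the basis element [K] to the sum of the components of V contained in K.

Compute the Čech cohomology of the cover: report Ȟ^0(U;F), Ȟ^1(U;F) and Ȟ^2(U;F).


Ȟ^0(U;F) ≅ Z, Ȟ^1(U;F) ≅ Z, Ȟ^2(U;F) ≅ 0

cover nerve:
  A1={{a},{e},{a,b},{a,c},{a,d},{b,e},{c,e},{a,b,c},{b,c,e}} A2={{a},{b},{a,b},{a,c},{a,d},{b,c},{b,e},{a,b,c},{b,c,e}} A3={{b},{c},{d},{a,b},{a,c},{a,d},{b,c},{b,e},{c,d},{c,e},{a,b,c},{b,c,e}} A4={{a},{c},{e},{a,b},{a,c},{a,d},{b,c},{b,e},{c,d},{c,e},{a,b,c},{b,c,e}} A5={{e},{b,e},{c,e},{b,c,e}}
  A12={{a},{a,b},{a,c},{a,d},{b,e},{a,b,c},{b,c,e}} A13={{a,b},{a,c},{a,d},{b,e},{c,e},{a,b,c},{b,c,e}} A14={{a},{e},{a,b},{a,c},{a,d},{b,e},{c,e},{a,b,c},{b,c,e}} A15={{e},{b,e},{c,e},{b,c,e}} A23={{b},{a,b},{a,c},{a,d},{b,c},{b,e},{a,b,c},{b,c,e}} A24={{a},{a,b},{a,c},{a,d},{b,c},{b,e},{a,b,c},{b,c,e}} A25={{b,e},{b,c,e}} A34={{c},{a,b},{a,c},{a,d},{b,c},{b,e},{c,d},{c,e},{a,b,c},{b,c,e}} A35={{b,e},{c,e},{b,c,e}} A45={{e},{b,e},{c,e},{b,c,e}}
  A123={{a,b},{a,c},{a,d},{b,e},{a,b,c},{b,c,e}} A124={{a},{a,b},{a,c},{a,d},{b,e},{a,b,c},{b,c,e}} A125={{b,e},{b,c,e}} A134={{a,b},{a,c},{a,d},{b,e},{c,e},{a,b,c},{b,c,e}} A135={{b,e},{c,e},{b,c,e}} A145={{e},{b,e},{c,e},{b,c,e}} A234={{a,b},{a,c},{a,d},{b,c},{b,e},{a,b,c},{b,c,e}} A235={{b,e},{b,c,e}} A245={{b,e},{b,c,e}} A345={{b,e},{c,e},{b,c,e}}
  A1234={{a,b},{a,c},{a,d},{b,e},{a,b,c},{b,c,e}} A1235={{b,e},{b,c,e}} A1245={{b,e},{b,c,e}} A1345={{b,e},{c,e},{b,c,e}} A2345={{b,e},{b,c,e}}
  A12345={{b,e},{b,c,e}}
components per intersection:
  A1: {{a},{a,b},{a,c},{a,d},{a,b,c}} {{e},{b,e},{c,e},{b,c,e}}
  A2: {{a},{b},{a,b},{a,c},{a,d},{b,c},{b,e},{a,b,c},{b,c,e}}
  A3: {{b},{c},{d},{a,b},{a,c},{a,d},{b,c},{b,e},{c,d},{c,e},{a,b,c},{b,c,e}}
  A4: {{a},{c},{e},{a,b},{a,c},{a,d},{b,c},{b,e},{c,d},{c,e},{a,b,c},{b,c,e}}
  A5: {{e},{b,e},{c,e},{b,c,e}}
  A12: {{a},{a,b},{a,c},{a,d},{a,b,c}} {{b,e},{b,c,e}}
  A13: {{a,b},{a,c},{a,b,c}} {{a,d}} {{b,e},{c,e},{b,c,e}}
  A14: {{a},{a,b},{a,c},{a,d},{a,b,c}} {{e},{b,e},{c,e},{b,c,e}}
  A15: {{e},{b,e},{c,e},{b,c,e}}
  A23: {{b},{a,b},{a,c},{b,c},{b,e},{a,b,c},{b,c,e}} {{a,d}}
  A24: {{a},{a,b},{a,c},{a,d},{b,c},{b,e},{a,b,c},{b,c,e}}
  A25: {{b,e},{b,c,e}}
  A34: {{c},{a,b},{a,c},{b,c},{b,e},{c,d},{c,e},{a,b,c},{b,c,e}} {{a,d}}
  A35: {{b,e},{c,e},{b,c,e}}
  A45: {{e},{b,e},{c,e},{b,c,e}}
  A123: {{a,b},{a,c},{a,b,c}} {{a,d}} {{b,e},{b,c,e}}
  A124: {{a},{a,b},{a,c},{a,d},{a,b,c}} {{b,e},{b,c,e}}
  A125: {{b,e},{b,c,e}}
  A134: {{a,b},{a,c},{a,b,c}} {{a,d}} {{b,e},{c,e},{b,c,e}}
  A135: {{b,e},{c,e},{b,c,e}}
  A145: {{e},{b,e},{c,e},{b,c,e}}
  A234: {{a,b},{a,c},{b,c},{b,e},{a,b,c},{b,c,e}} {{a,d}}
  A235: {{b,e},{b,c,e}}
  A245: {{b,e},{b,c,e}}
  A345: {{b,e},{c,e},{b,c,e}}
  A1234: {{a,b},{a,c},{a,b,c}} {{a,d}} {{b,e},{b,c,e}}
  A1235: {{b,e},{b,c,e}}
  A1245: {{b,e},{b,c,e}}
  A1345: {{b,e},{c,e},{b,c,e}}
  A2345: {{b,e},{b,c,e}}
  A12345: {{b,e},{b,c,e}}
C dims 6,16,16,7; δ0: rk 5, SNF 1^5; δ1: rk 10, SNF 1^10; δ2: rk 6, SNF 1^6
Ȟ^0: (6−5)−0=1 ⇒ Z
Ȟ^1: (16−10)−5=1 ⇒ Z
Ȟ^2: (16−6)−10=0 ⇒ 0


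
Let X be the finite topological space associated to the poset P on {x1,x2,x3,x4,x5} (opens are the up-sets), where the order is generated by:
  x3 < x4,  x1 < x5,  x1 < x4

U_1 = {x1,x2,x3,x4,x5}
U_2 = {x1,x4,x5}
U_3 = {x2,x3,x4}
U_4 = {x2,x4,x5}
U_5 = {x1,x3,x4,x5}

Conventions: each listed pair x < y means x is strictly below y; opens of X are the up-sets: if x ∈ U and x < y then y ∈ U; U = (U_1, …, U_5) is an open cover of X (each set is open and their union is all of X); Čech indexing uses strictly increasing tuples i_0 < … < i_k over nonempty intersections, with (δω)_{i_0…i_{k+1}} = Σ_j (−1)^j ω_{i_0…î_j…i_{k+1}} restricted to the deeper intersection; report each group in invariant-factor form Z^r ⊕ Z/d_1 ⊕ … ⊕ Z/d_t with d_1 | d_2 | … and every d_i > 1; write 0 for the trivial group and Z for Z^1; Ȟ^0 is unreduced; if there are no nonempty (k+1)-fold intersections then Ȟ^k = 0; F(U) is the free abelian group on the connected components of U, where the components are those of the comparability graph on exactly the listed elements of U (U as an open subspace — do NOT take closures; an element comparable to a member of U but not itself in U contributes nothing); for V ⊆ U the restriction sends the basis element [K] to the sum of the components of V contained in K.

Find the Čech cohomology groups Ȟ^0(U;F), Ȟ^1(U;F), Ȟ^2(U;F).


Ȟ^0(U;F) ≅ Z^2,  Ȟ^1(U;F) ≅ 0,  Ȟ^2(U;F) ≅ 0

nerve of the cover:
  U12={x1,x4,x5} U13={x2,x3,x4} U14={x2,x4,x5} U15={x1,x3,x4,x5} U23={x4} U24={x4,x5} U25={x1,x4,x5} U34={x2,x4} U35={x3,x4} U45={x4,x5}
  U123={x4} U124={x4,x5} U125={x1,x4,x5} U134={x2,x4} U135={x3,x4} U145={x4,x5} U234={x4} U235={x4} U245={x4,x5} U345={x4}
  U1234={x4} U1235={x4} U1245={x4,x5} U1345={x4} U2345={x4}
  U12345={x4}
components per intersection:
  U1: {x1,x3,x4,x5} {x2}
  U2: {x1,x4,x5}
  U3: {x2} {x3,x4}
  U4: {x2} {x4} {x5}
  U5: {x1,x3,x4,x5}
  U12: {x1,x4,x5}
  U13: {x2} {x3,x4}
  U14: {x2} {x4} {x5}
  U15: {x1,x3,x4,x5}
  U23: {x4}
  U24: {x4} {x5}
  U25: {x1,x4,x5}
  U34: {x2} {x4}
  U35: {x3,x4}
  U45: {x4} {x5}
  U123: {x4}
  U124: {x4} {x5}
  U125: {x1,x4,x5}
  U134: {x2} {x4}
  U135: {x3,x4}
  U145: {x4} {x5}
  U234: {x4}
  U235: {x4}
  U245: {x4} {x5}
  U345: {x4}
  U1234: {x4}
  U1235: {x4}
  U1245: {x4} {x5}
  U1345: {x4}
  U2345: {x4}
  U12345: {x4}
C dims 9,16,14,6; δ0: rk 7, SNF 1^7; δ1: rk 9, SNF 1^9; δ2: rk 5, SNF 1^5
Ȟ^0 = (9 − 7) − 0 = 2, so Ȟ^0 ≅ Z^2
Ȟ^1 = (16 − 9) − 7 = 0, so Ȟ^1 ≅ 0
Ȟ^2 = (14 − 5) − 9 = 0, so Ȟ^2 ≅ 0


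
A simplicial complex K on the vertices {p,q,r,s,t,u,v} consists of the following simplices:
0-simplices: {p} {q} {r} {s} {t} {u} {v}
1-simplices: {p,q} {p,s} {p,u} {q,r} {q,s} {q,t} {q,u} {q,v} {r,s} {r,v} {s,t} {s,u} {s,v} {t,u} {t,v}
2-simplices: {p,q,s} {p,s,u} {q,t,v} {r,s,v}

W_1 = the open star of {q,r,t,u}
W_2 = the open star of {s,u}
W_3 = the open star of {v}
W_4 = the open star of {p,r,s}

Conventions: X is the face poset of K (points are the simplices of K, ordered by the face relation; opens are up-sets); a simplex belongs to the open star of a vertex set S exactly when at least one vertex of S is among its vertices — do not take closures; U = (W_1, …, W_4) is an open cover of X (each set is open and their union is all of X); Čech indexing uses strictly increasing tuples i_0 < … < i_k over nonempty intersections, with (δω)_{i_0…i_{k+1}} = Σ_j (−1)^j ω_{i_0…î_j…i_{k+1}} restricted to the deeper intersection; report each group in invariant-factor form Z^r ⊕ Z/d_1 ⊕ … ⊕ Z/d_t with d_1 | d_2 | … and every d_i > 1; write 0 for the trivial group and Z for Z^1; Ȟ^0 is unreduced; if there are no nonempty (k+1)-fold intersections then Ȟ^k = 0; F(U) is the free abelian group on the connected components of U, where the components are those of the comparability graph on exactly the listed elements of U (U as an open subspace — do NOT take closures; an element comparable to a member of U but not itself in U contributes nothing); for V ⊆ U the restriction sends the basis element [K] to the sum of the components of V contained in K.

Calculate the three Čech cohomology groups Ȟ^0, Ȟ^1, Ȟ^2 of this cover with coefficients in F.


Ȟ^0 ≅ Z, Ȟ^1 ≅ Z^4 and Ȟ^2 ≅ 0

nerve of the cover:
  W1={{q},{r},{t},{u},{p,q},{p,u},{q,r},{q,s},{q,t},{q,u},{q,v},{r,s},{r,v},{s,t},{s,u},{t,u},{t,v},{p,q,s},{p,s,u},{q,t,v},{r,s,v}} W2={{s},{u},{p,s},{p,u},{q,s},{q,u},{r,s},{s,t},{s,u},{s,v},{t,u},{p,q,s},{p,s,u},{r,s,v}} W3={{v},{q,v},{r,v},{s,v},{t,v},{q,t,v},{r,s,v}} W4={{p},{r},{s},{p,q},{p,s},{p,u},{q,r},{q,s},{r,s},{r,v},{s,t},{s,u},{s,v},{p,q,s},{p,s,u},{r,s,v}}
  W12={{u},{p,u},{q,s},{q,u},{r,s},{s,t},{s,u},{t,u},{p,q,s},{p,s,u},{r,s,v}} W13={{q,v},{r,v},{t,v},{q,t,v},{r,s,v}} W14={{r},{p,q},{p,u},{q,r},{q,s},{r,s},{r,v},{s,t},{s,u},{p,q,s},{p,s,u},{r,s,v}} W23={{s,v},{r,s,v}} W24={{s},{p,s},{p,u},{q,s},{r,s},{s,t},{s,u},{s,v},{p,q,s},{p,s,u},{r,s,v}} W34={{r,v},{s,v},{r,s,v}}
  W123={{r,s,v}} W124={{p,u},{q,s},{r,s},{s,t},{s,u},{p,q,s},{p,s,u},{r,s,v}} W134={{r,v},{r,s,v}} W234={{s,v},{r,s,v}}
  W1234={{r,s,v}}
components per intersection:
  W1: {{q},{r},{t},{u},{p,q},{p,u},{q,r},{q,s},{q,t},{q,u},{q,v},{r,s},{r,v},{s,t},{s,u},{t,u},{t,v},{p,q,s},{p,s,u},{q,t,v},{r,s,v}}
  W2: {{s},{u},{p,s},{p,u},{q,s},{q,u},{r,s},{s,t},{s,u},{s,v},{t,u},{p,q,s},{p,s,u},{r,s,v}}
  W3: {{v},{q,v},{r,v},{s,v},{t,v},{q,t,v},{r,s,v}}
  W4: {{p},{r},{s},{p,q},{p,s},{p,u},{q,r},{q,s},{r,s},{r,v},{s,t},{s,u},{s,v},{p,q,s},{p,s,u},{r,s,v}}
  W12: {{u},{p,u},{q,u},{s,u},{t,u},{p,s,u}} {{q,s},{p,q,s}} {{r,s},{r,s,v}} {{s,t}}
  W13: {{q,v},{t,v},{q,t,v}} {{r,v},{r,s,v}}
  W14: {{r},{q,r},{r,s},{r,v},{r,s,v}} {{p,q},{q,s},{p,q,s}} {{p,u},{s,u},{p,s,u}} {{s,t}}
  W23: {{s,v},{r,s,v}}
  W24: {{s},{p,s},{p,u},{q,s},{r,s},{s,t},{s,u},{s,v},{p,q,s},{p,s,u},{r,s,v}}
  W34: {{r,v},{s,v},{r,s,v}}
  W123: {{r,s,v}}
  W124: {{p,u},{s,u},{p,s,u}} {{q,s},{p,q,s}} {{r,s},{r,s,v}} {{s,t}}
  W134: {{r,v},{r,s,v}}
  W234: {{s,v},{r,s,v}}
  W1234: {{r,s,v}}
C dims 4,13,7,1; δ0: rk 3, SNF 1^3; δ1: rk 6, SNF 1^6; δ2: rk 1, SNF 1^1
Ȟ^0 = (4 − 3) − 0 = 1, so Ȟ^0 ≅ Z
Ȟ^1 = (13 − 6) − 3 = 4, so Ȟ^1 ≅ Z^4
Ȟ^2 = (7 − 1) − 6 = 0, so Ȟ^2 ≅ 0


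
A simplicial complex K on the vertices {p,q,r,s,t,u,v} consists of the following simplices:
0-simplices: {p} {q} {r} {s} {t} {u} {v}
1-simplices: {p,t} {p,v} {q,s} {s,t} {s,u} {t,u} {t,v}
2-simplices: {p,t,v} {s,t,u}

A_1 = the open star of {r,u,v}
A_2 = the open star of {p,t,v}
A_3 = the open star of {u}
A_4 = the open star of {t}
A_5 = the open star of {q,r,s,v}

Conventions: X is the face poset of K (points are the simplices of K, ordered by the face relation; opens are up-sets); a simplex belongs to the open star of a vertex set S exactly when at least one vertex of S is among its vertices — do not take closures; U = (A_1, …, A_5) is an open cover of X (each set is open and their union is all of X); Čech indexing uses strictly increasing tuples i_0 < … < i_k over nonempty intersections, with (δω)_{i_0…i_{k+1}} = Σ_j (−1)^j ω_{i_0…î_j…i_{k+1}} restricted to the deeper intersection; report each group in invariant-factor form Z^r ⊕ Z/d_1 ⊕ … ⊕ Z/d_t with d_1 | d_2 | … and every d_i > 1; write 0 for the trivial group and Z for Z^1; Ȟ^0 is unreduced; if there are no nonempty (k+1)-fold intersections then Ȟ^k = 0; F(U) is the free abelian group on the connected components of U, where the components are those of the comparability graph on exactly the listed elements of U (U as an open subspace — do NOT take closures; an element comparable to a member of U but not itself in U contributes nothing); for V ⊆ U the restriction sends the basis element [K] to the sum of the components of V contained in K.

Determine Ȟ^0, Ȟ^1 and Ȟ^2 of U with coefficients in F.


cover nerve:
  A1={{r},{u},{v},{p,v},{s,u},{t,u},{t,v},{p,t,v},{s,t,u}} A2={{p},{t},{v},{p,t},{p,v},{s,t},{t,u},{t,v},{p,t,v},{s,t,u}} A3={{u},{s,u},{t,u},{s,t,u}} A4={{t},{p,t},{s,t},{t,u},{t,v},{p,t,v},{s,t,u}} A5={{q},{r},{s},{v},{p,v},{q,s},{s,t},{s,u},{t,v},{p,t,v},{s,t,u}}
  A12={{v},{p,v},{t,u},{t,v},{p,t,v},{s,t,u}} A13={{u},{s,u},{t,u},{s,t,u}} A14={{t,u},{t,v},{p,t,v},{s,t,u}} A15={{r},{v},{p,v},{s,u},{t,v},{p,t,v},{s,t,u}} A23={{t,u},{s,t,u}} A24={{t},{p,t},{s,t},{t,u},{t,v},{p,t,v},{s,t,u}} A25={{v},{p,v},{s,t},{t,v},{p,t,v},{s,t,u}} A34={{t,u},{s,t,u}} A35={{s,u},{s,t,u}} A45={{s,t},{t,v},{p,t,v},{s,t,u}}
  A123={{t,u},{s,t,u}} A124={{t,u},{t,v},{p,t,v},{s,t,u}} A125={{v},{p,v},{t,v},{p,t,v},{s,t,u}} A134={{t,u},{s,t,u}} A135={{s,u},{s,t,u}} A145={{t,v},{p,t,v},{s,t,u}} A234={{t,u},{s,t,u}} A235={{s,t,u}} A245={{s,t},{t,v},{p,t,v},{s,t,u}} A345={{s,t,u}}
  A1234={{t,u},{s,t,u}} A1235={{s,t,u}} A1245={{t,v},{p,t,v},{s,t,u}} A1345={{s,t,u}} A2345={{s,t,u}}
  A12345={{s,t,u}}
components per intersection:
  A1: {{r}} {{u},{s,u},{t,u},{s,t,u}} {{v},{p,v},{t,v},{p,t,v}}
  A2: {{p},{t},{v},{p,t},{p,v},{s,t},{t,u},{t,v},{p,t,v},{s,t,u}}
  A3: {{u},{s,u},{t,u},{s,t,u}}
  A4: {{t},{p,t},{s,t},{t,u},{t,v},{p,t,v},{s,t,u}}
  A5: {{q},{s},{q,s},{s,t},{s,u},{s,t,u}} {{r}} {{v},{p,v},{t,v},{p,t,v}}
  A12: {{v},{p,v},{t,v},{p,t,v}} {{t,u},{s,t,u}}
  A13: {{u},{s,u},{t,u},{s,t,u}}
  A14: {{t,u},{s,t,u}} {{t,v},{p,t,v}}
  A15: {{r}} {{v},{p,v},{t,v},{p,t,v}} {{s,u},{s,t,u}}
  A23: {{t,u},{s,t,u}}
  A24: {{t},{p,t},{s,t},{t,u},{t,v},{p,t,v},{s,t,u}}
  A25: {{v},{p,v},{t,v},{p,t,v}} {{s,t},{s,t,u}}
  A34: {{t,u},{s,t,u}}
  A35: {{s,u},{s,t,u}}
  A45: {{s,t},{s,t,u}} {{t,v},{p,t,v}}
  A123: {{t,u},{s,t,u}}
  A124: {{t,u},{s,t,u}} {{t,v},{p,t,v}}
  A125: {{v},{p,v},{t,v},{p,t,v}} {{s,t,u}}
  A134: {{t,u},{s,t,u}}
  A135: {{s,u},{s,t,u}}
  A145: {{t,v},{p,t,v}} {{s,t,u}}
  A234: {{t,u},{s,t,u}}
  A235: {{s,t,u}}
  A245: {{s,t},{s,t,u}} {{t,v},{p,t,v}}
  A345: {{s,t,u}}
  A1234: {{t,u},{s,t,u}}
  A1235: {{s,t,u}}
  A1245: {{t,v},{p,t,v}} {{s,t,u}}
  A1345: {{s,t,u}}
  A2345: {{s,t,u}}
  A12345: {{s,t,u}}
C dims 9,16,14,6; δ0: rk 7, SNF 1^7; δ1: rk 9, SNF 1^9; δ2: rk 5, SNF 1^5
Ȟ^0: (9−7)−0=2 ⇒ Z^2
Ȟ^1: (16−9)−7=0 ⇒ 0
Ȟ^2: (14−5)−9=0 ⇒ 0

Ȟ^0 = Z^2; Ȟ^1 = 0; Ȟ^2 = 0


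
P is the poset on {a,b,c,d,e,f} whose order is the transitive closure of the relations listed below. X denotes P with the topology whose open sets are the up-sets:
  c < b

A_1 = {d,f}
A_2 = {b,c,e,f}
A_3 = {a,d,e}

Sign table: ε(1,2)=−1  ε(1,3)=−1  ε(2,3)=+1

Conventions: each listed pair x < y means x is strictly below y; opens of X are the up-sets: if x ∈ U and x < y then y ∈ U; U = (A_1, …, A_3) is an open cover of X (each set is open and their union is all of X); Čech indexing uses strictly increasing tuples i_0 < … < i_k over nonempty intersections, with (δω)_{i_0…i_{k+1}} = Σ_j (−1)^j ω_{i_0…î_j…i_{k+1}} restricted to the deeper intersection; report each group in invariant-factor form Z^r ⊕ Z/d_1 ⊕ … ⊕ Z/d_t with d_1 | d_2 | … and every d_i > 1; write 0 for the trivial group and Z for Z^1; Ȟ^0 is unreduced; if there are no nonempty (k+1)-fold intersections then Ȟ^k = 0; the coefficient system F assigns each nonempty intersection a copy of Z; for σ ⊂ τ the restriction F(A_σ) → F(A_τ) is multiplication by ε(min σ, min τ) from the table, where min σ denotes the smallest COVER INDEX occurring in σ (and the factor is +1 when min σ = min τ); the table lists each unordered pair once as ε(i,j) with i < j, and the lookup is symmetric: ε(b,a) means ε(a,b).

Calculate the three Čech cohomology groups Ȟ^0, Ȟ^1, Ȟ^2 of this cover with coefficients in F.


cover nerve:
  A12={f} A13={d} A23={e}
C dims 3,3; δ0: rk 2, SNF 1^2
Ȟ^0: (3−2)−0=1 ⇒ Z
Ȟ^1: (3−0)−2=1 ⇒ Z
Ȟ^2: (0−0)−0=0 ⇒ 0

Ȟ^0 ≅ Z, Ȟ^1 ≅ Z, Ȟ^2 ≅ 0


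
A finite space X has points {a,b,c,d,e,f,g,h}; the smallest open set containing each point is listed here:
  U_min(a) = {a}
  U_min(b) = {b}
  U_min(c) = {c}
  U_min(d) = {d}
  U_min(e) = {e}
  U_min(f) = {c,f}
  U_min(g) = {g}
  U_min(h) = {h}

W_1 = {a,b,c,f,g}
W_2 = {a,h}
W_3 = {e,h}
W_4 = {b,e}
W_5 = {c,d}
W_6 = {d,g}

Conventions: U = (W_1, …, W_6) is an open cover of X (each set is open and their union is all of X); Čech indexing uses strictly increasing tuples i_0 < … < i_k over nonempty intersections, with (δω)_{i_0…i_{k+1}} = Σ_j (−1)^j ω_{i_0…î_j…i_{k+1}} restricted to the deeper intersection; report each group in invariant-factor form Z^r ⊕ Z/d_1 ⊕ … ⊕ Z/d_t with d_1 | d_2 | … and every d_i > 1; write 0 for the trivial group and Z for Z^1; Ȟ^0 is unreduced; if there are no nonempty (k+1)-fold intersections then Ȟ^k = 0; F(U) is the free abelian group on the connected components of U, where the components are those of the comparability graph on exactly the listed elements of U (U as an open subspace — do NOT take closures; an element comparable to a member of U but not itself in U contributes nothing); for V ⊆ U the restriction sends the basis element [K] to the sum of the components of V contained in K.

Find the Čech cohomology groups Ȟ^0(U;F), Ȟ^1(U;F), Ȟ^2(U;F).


nerve simplices:
  W12={a} W14={b} W15={c} W16={g} W23={h} W34={e} W56={d}
components per intersection:
  W1: {a} {b} {c,f} {g}
  W2: {a} {h}
  W3: {e} {h}
  W4: {b} {e}
  W5: {c} {d}
  W6: {d} {g}
  W12: {a}
  W14: {b}
  W15: {c}
  W16: {g}
  W23: {h}
  W34: {e}
  W56: {d}
C dims 14,7; δ0: rk 7, SNF 1^7
degree 0: 14−7−0 = 7 → Ȟ^0 ≅ Z^7
degree 1: 7−0−7 = 0 → Ȟ^1 ≅ 0
degree 2: 0−0−0 = 0 → Ȟ^2 ≅ 0

Ȟ^0 = Z^7; Ȟ^1 = 0; Ȟ^2 = 0


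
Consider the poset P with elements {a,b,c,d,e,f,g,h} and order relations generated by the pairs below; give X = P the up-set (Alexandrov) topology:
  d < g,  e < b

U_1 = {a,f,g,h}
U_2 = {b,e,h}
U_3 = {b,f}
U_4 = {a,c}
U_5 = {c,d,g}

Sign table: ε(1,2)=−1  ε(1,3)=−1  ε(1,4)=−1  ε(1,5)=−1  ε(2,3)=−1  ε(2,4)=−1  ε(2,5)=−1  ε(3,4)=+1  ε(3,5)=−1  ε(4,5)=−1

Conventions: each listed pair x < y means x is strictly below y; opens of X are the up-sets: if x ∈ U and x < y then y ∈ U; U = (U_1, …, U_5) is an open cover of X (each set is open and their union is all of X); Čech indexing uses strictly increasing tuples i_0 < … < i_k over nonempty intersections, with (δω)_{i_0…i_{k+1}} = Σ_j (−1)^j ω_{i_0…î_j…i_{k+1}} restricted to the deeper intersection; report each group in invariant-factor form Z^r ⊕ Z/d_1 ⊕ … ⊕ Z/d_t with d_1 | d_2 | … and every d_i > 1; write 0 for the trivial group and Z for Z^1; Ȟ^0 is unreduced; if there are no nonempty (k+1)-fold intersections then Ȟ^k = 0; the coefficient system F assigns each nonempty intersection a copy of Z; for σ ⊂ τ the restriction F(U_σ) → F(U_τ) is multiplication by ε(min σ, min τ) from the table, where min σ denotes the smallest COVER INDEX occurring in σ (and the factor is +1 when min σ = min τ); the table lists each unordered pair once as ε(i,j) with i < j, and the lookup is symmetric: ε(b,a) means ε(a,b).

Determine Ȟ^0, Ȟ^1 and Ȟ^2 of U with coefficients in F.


Ȟ^0(U;F) ≅ 0; Ȟ^1(U;F) ≅ Z ⊕ Z/2; Ȟ^2(U;F) ≅ 0

cover nerve:
  U12={h} U13={f} U14={a} U15={g} U23={b} U45={c}
C dims 5,6; δ0: rk 5, SNF 1^4·2
Ȟ^0: (5−5)−0=0 ⇒ 0
Ȟ^1: (6−0)−5=1 plus torsion [2] ⇒ Z ⊕ Z/2
Ȟ^2: (0−0)−0=0 ⇒ 0


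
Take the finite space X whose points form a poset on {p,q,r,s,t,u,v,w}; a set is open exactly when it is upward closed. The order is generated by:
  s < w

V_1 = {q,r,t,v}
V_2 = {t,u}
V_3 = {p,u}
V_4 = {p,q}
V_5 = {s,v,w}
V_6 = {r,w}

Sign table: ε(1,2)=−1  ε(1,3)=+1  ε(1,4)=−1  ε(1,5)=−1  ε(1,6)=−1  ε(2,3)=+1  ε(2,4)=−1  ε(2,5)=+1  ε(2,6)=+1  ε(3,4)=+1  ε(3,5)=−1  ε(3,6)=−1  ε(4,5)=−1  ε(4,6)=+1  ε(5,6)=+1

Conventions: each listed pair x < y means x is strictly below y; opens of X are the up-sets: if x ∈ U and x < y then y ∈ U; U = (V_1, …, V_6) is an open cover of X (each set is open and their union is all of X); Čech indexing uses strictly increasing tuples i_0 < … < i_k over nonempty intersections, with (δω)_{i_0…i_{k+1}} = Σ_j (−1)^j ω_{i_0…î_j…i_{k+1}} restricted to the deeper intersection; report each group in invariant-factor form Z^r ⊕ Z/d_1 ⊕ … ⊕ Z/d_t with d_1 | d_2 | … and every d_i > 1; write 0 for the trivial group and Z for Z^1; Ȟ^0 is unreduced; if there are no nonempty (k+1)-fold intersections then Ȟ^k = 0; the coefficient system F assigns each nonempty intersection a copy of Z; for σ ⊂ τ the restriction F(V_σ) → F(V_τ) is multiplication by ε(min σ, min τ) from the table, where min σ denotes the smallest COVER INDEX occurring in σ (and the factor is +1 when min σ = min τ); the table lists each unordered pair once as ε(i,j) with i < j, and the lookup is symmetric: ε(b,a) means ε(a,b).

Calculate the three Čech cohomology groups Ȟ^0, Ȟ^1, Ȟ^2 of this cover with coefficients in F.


cover nerve:
  V12={t} V14={q} V15={v} V16={r} V23={u} V34={p} V56={w}
C dims 6,7; δ0: rk 5, SNF 1^5
Ȟ^0: (6−5)−0=1 ⇒ Z
Ȟ^1: (7−0)−5=2 ⇒ Z^2
Ȟ^2: (0−0)−0=0 ⇒ 0

Ȟ^0 = Z,  Ȟ^1 = Z^2,  Ȟ^2 = 0


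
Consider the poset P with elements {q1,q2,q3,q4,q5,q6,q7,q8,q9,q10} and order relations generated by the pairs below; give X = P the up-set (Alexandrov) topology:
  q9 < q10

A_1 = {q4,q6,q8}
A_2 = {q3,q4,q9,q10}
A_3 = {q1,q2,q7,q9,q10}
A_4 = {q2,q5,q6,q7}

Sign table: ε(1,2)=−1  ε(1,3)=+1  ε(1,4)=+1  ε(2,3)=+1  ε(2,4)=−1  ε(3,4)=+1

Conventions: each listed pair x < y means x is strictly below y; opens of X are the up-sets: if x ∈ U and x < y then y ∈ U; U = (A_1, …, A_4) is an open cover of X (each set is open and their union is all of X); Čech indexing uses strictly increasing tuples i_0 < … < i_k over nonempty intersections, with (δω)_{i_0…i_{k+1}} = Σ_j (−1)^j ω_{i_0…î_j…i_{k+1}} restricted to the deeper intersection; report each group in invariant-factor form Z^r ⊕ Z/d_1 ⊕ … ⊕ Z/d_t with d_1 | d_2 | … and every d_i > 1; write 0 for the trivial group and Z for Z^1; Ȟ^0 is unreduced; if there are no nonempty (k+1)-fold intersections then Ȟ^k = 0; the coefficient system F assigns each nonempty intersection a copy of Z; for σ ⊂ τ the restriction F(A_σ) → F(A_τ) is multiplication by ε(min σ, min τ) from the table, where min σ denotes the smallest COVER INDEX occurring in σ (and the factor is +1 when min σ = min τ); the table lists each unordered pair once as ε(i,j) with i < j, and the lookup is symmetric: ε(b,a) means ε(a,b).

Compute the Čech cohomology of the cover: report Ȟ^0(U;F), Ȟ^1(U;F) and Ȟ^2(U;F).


Ȟ^0 = 0,  Ȟ^1 = Z/2,  Ȟ^2 = 0

cover nerve:
  A12={q4} A14={q6} A23={q9,q10} A34={q2,q7}
C dims 4,4; δ0: rk 4, SNF 1^3·2
Ȟ^0: (4−4)−0=0 ⇒ 0
Ȟ^1: (4−0)−4=0 plus torsion [2] ⇒ Z/2
Ȟ^2: (0−0)−0=0 ⇒ 0
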